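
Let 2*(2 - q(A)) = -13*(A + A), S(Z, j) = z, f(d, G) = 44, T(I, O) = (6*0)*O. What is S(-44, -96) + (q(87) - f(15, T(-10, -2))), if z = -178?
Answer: 911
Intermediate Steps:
T(I, O) = 0 (T(I, O) = 0*O = 0)
S(Z, j) = -178
q(A) = 2 + 13*A (q(A) = 2 - (-13)*(A + A)/2 = 2 - (-13)*2*A/2 = 2 - (-13)*A = 2 + 13*A)
S(-44, -96) + (q(87) - f(15, T(-10, -2))) = -178 + ((2 + 13*87) - 1*44) = -178 + ((2 + 1131) - 44) = -178 + (1133 - 44) = -178 + 1089 = 911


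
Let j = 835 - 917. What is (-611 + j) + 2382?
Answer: 1689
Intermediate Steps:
j = -82
(-611 + j) + 2382 = (-611 - 82) + 2382 = -693 + 2382 = 1689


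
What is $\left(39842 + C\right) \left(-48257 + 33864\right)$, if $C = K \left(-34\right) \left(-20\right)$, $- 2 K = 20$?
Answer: $-475573506$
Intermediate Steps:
$K = -10$ ($K = \left(- \frac{1}{2}\right) 20 = -10$)
$C = -6800$ ($C = \left(-10\right) \left(-34\right) \left(-20\right) = 340 \left(-20\right) = -6800$)
$\left(39842 + C\right) \left(-48257 + 33864\right) = \left(39842 - 6800\right) \left(-48257 + 33864\right) = 33042 \left(-14393\right) = -475573506$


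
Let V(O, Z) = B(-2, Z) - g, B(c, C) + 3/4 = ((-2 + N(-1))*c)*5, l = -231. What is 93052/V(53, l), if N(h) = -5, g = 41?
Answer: 372208/113 ≈ 3293.9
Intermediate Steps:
B(c, C) = -¾ - 35*c (B(c, C) = -¾ + ((-2 - 5)*c)*5 = -¾ - 7*c*5 = -¾ - 35*c)
V(O, Z) = 113/4 (V(O, Z) = (-¾ - 35*(-2)) - 1*41 = (-¾ + 70) - 41 = 277/4 - 41 = 113/4)
93052/V(53, l) = 93052/(113/4) = 93052*(4/113) = 372208/113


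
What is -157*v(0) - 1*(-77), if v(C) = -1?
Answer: 234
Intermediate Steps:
-157*v(0) - 1*(-77) = -157*(-1) - 1*(-77) = 157 + 77 = 234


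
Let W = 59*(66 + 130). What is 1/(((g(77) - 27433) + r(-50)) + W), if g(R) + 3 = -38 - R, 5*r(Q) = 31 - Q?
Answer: -5/79854 ≈ -6.2614e-5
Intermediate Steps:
r(Q) = 31/5 - Q/5 (r(Q) = (31 - Q)/5 = 31/5 - Q/5)
W = 11564 (W = 59*196 = 11564)
g(R) = -41 - R (g(R) = -3 + (-38 - R) = -41 - R)
1/(((g(77) - 27433) + r(-50)) + W) = 1/((((-41 - 1*77) - 27433) + (31/5 - ⅕*(-50))) + 11564) = 1/((((-41 - 77) - 27433) + (31/5 + 10)) + 11564) = 1/(((-118 - 27433) + 81/5) + 11564) = 1/((-27551 + 81/5) + 11564) = 1/(-137674/5 + 11564) = 1/(-79854/5) = -5/79854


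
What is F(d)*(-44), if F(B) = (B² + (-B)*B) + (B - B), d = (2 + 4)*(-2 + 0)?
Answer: 0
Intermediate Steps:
d = -12 (d = 6*(-2) = -12)
F(B) = 0 (F(B) = (B² - B²) + 0 = 0 + 0 = 0)
F(d)*(-44) = 0*(-44) = 0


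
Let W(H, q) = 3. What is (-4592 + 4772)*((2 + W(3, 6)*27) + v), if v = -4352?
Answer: -768420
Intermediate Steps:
(-4592 + 4772)*((2 + W(3, 6)*27) + v) = (-4592 + 4772)*((2 + 3*27) - 4352) = 180*((2 + 81) - 4352) = 180*(83 - 4352) = 180*(-4269) = -768420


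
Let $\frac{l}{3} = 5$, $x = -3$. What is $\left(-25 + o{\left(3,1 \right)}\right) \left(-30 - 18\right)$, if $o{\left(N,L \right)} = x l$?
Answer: $3360$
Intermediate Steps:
$l = 15$ ($l = 3 \cdot 5 = 15$)
$o{\left(N,L \right)} = -45$ ($o{\left(N,L \right)} = \left(-3\right) 15 = -45$)
$\left(-25 + o{\left(3,1 \right)}\right) \left(-30 - 18\right) = \left(-25 - 45\right) \left(-30 - 18\right) = \left(-70\right) \left(-48\right) = 3360$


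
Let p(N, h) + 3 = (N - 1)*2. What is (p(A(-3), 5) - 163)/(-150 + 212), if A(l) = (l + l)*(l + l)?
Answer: -48/31 ≈ -1.5484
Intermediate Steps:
A(l) = 4*l² (A(l) = (2*l)*(2*l) = 4*l²)
p(N, h) = -5 + 2*N (p(N, h) = -3 + (N - 1)*2 = -3 + (-1 + N)*2 = -3 + (-2 + 2*N) = -5 + 2*N)
(p(A(-3), 5) - 163)/(-150 + 212) = ((-5 + 2*(4*(-3)²)) - 163)/(-150 + 212) = ((-5 + 2*(4*9)) - 163)/62 = ((-5 + 2*36) - 163)*(1/62) = ((-5 + 72) - 163)*(1/62) = (67 - 163)*(1/62) = -96*1/62 = -48/31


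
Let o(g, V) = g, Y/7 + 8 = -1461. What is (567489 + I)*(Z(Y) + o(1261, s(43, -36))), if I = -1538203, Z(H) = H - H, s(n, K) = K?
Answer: -1224070354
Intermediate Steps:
Y = -10283 (Y = -56 + 7*(-1461) = -56 - 10227 = -10283)
Z(H) = 0
(567489 + I)*(Z(Y) + o(1261, s(43, -36))) = (567489 - 1538203)*(0 + 1261) = -970714*1261 = -1224070354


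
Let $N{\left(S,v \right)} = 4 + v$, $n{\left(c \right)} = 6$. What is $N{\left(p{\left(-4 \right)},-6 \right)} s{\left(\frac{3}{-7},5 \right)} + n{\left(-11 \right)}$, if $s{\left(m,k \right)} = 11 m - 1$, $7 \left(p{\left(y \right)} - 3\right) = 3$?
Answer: $\frac{122}{7} \approx 17.429$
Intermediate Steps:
$p{\left(y \right)} = \frac{24}{7}$ ($p{\left(y \right)} = 3 + \frac{1}{7} \cdot 3 = 3 + \frac{3}{7} = \frac{24}{7}$)
$s{\left(m,k \right)} = -1 + 11 m$
$N{\left(p{\left(-4 \right)},-6 \right)} s{\left(\frac{3}{-7},5 \right)} + n{\left(-11 \right)} = \left(4 - 6\right) \left(-1 + 11 \frac{3}{-7}\right) + 6 = - 2 \left(-1 + 11 \cdot 3 \left(- \frac{1}{7}\right)\right) + 6 = - 2 \left(-1 + 11 \left(- \frac{3}{7}\right)\right) + 6 = - 2 \left(-1 - \frac{33}{7}\right) + 6 = \left(-2\right) \left(- \frac{40}{7}\right) + 6 = \frac{80}{7} + 6 = \frac{122}{7}$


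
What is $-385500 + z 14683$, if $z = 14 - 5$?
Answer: $-253353$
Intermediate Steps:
$z = 9$
$-385500 + z 14683 = -385500 + 9 \cdot 14683 = -385500 + 132147 = -253353$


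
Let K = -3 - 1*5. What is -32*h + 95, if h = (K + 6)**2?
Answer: -33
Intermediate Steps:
K = -8 (K = -3 - 5 = -8)
h = 4 (h = (-8 + 6)**2 = (-2)**2 = 4)
-32*h + 95 = -32*4 + 95 = -128 + 95 = -33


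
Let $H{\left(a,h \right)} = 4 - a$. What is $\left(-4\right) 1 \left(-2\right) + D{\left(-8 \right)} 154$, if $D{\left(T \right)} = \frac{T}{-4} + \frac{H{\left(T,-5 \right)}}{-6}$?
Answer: $8$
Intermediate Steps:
$D{\left(T \right)} = - \frac{2}{3} - \frac{T}{12}$ ($D{\left(T \right)} = \frac{T}{-4} + \frac{4 - T}{-6} = T \left(- \frac{1}{4}\right) + \left(4 - T\right) \left(- \frac{1}{6}\right) = - \frac{T}{4} + \left(- \frac{2}{3} + \frac{T}{6}\right) = - \frac{2}{3} - \frac{T}{12}$)
$\left(-4\right) 1 \left(-2\right) + D{\left(-8 \right)} 154 = \left(-4\right) 1 \left(-2\right) + \left(- \frac{2}{3} - - \frac{2}{3}\right) 154 = \left(-4\right) \left(-2\right) + \left(- \frac{2}{3} + \frac{2}{3}\right) 154 = 8 + 0 \cdot 154 = 8 + 0 = 8$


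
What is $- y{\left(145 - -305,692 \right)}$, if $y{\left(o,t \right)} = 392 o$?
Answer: $-176400$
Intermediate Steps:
$- y{\left(145 - -305,692 \right)} = - 392 \left(145 - -305\right) = - 392 \left(145 + 305\right) = - 392 \cdot 450 = \left(-1\right) 176400 = -176400$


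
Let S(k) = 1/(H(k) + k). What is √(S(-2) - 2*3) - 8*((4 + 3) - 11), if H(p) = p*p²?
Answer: 32 + I*√610/10 ≈ 32.0 + 2.4698*I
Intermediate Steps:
H(p) = p³
S(k) = 1/(k + k³) (S(k) = 1/(k³ + k) = 1/(k + k³))
√(S(-2) - 2*3) - 8*((4 + 3) - 11) = √(1/(-2 + (-2)³) - 2*3) - 8*((4 + 3) - 11) = √(1/(-2 - 8) - 6) - 8*(7 - 11) = √(1/(-10) - 6) - 8*(-4) = √(-⅒ - 6) + 32 = √(-61/10) + 32 = I*√610/10 + 32 = 32 + I*√610/10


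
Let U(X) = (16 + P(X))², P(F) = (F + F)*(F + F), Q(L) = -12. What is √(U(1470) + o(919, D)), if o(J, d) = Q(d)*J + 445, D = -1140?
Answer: √74712097544873 ≈ 8.6436e+6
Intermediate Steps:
o(J, d) = 445 - 12*J (o(J, d) = -12*J + 445 = 445 - 12*J)
P(F) = 4*F² (P(F) = (2*F)*(2*F) = 4*F²)
U(X) = (16 + 4*X²)²
√(U(1470) + o(919, D)) = √(16*(4 + 1470²)² + (445 - 12*919)) = √(16*(4 + 2160900)² + (445 - 11028)) = √(16*2160904² - 10583) = √(16*4669506097216 - 10583) = √(74712097555456 - 10583) = √74712097544873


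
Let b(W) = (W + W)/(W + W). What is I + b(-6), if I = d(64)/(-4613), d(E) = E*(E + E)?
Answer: -3579/4613 ≈ -0.77585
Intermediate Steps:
b(W) = 1 (b(W) = (2*W)/((2*W)) = (2*W)*(1/(2*W)) = 1)
d(E) = 2*E² (d(E) = E*(2*E) = 2*E²)
I = -8192/4613 (I = (2*64²)/(-4613) = (2*4096)*(-1/4613) = 8192*(-1/4613) = -8192/4613 ≈ -1.7759)
I + b(-6) = -8192/4613 + 1 = -3579/4613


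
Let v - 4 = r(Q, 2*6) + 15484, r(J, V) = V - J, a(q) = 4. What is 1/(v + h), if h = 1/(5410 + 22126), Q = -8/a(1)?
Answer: 27536/426863073 ≈ 6.4508e-5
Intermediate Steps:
Q = -2 (Q = -8/4 = -8*¼ = -2)
v = 15502 (v = 4 + ((2*6 - 1*(-2)) + 15484) = 4 + ((12 + 2) + 15484) = 4 + (14 + 15484) = 4 + 15498 = 15502)
h = 1/27536 ≈ 3.6316e-5
1/(v + h) = 1/(15502 + 1/27536) = 1/(426863073/27536) = 27536/426863073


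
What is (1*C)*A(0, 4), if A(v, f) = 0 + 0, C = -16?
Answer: 0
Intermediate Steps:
A(v, f) = 0
(1*C)*A(0, 4) = (1*(-16))*0 = -16*0 = 0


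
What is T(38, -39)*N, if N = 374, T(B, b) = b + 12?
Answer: -10098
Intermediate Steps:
T(B, b) = 12 + b
T(38, -39)*N = (12 - 39)*374 = -27*374 = -10098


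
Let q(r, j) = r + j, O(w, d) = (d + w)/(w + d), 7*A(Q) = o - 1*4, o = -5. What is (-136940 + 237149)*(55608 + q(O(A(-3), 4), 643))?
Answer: 5636956668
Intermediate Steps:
A(Q) = -9/7 (A(Q) = (-5 - 1*4)/7 = (-5 - 4)/7 = (1/7)*(-9) = -9/7)
O(w, d) = 1 (O(w, d) = (d + w)/(d + w) = 1)
q(r, j) = j + r
(-136940 + 237149)*(55608 + q(O(A(-3), 4), 643)) = (-136940 + 237149)*(55608 + (643 + 1)) = 100209*(55608 + 644) = 100209*56252 = 5636956668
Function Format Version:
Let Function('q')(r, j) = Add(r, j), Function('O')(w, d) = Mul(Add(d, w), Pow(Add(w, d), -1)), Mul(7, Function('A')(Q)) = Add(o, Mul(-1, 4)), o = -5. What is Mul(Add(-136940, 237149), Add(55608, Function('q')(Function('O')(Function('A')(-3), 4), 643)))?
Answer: 5636956668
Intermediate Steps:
Function('A')(Q) = Rational(-9, 7) (Function('A')(Q) = Mul(Rational(1, 7), Add(-5, Mul(-1, 4))) = Mul(Rational(1, 7), Add(-5, -4)) = Mul(Rational(1, 7), -9) = Rational(-9, 7))
Function('O')(w, d) = 1 (Function('O')(w, d) = Mul(Add(d, w), Pow(Add(d, w), -1)) = 1)
Function('q')(r, j) = Add(j, r)
Mul(Add(-136940, 237149), Add(55608, Function('q')(Function('O')(Function('A')(-3), 4), 643))) = Mul(Add(-136940, 237149), Add(55608, Add(643, 1))) = Mul(100209, Add(55608, 644)) = Mul(100209, 56252) = 5636956668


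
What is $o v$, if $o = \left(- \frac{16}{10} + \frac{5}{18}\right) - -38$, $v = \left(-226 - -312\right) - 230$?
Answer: $- \frac{26408}{5} \approx -5281.6$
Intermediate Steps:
$v = -144$ ($v = \left(-226 + 312\right) - 230 = 86 - 230 = -144$)
$o = \frac{3301}{90}$ ($o = \left(\left(-16\right) \frac{1}{10} + 5 \cdot \frac{1}{18}\right) + 38 = \left(- \frac{8}{5} + \frac{5}{18}\right) + 38 = - \frac{119}{90} + 38 = \frac{3301}{90} \approx 36.678$)
$o v = \frac{3301}{90} \left(-144\right) = - \frac{26408}{5}$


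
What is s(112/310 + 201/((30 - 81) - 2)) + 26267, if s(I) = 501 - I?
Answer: 219927307/8215 ≈ 26771.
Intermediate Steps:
s(112/310 + 201/((30 - 81) - 2)) + 26267 = (501 - (112/310 + 201/((30 - 81) - 2))) + 26267 = (501 - (112*(1/310) + 201/(-51 - 2))) + 26267 = (501 - (56/155 + 201/(-53))) + 26267 = (501 - (56/155 + 201*(-1/53))) + 26267 = (501 - (56/155 - 201/53)) + 26267 = (501 - 1*(-28187/8215)) + 26267 = (501 + 28187/8215) + 26267 = 4143902/8215 + 26267 = 219927307/8215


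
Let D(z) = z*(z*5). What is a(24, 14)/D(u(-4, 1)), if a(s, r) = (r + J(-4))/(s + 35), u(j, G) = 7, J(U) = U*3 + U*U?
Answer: 18/14455 ≈ 0.0012452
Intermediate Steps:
J(U) = U**2 + 3*U (J(U) = 3*U + U**2 = U**2 + 3*U)
a(s, r) = (4 + r)/(35 + s) (a(s, r) = (r - 4*(3 - 4))/(s + 35) = (r - 4*(-1))/(35 + s) = (r + 4)/(35 + s) = (4 + r)/(35 + s))
D(z) = 5*z**2 (D(z) = z*(5*z) = 5*z**2)
a(24, 14)/D(u(-4, 1)) = ((4 + 14)/(35 + 24))/((5*7**2)) = (18/59)/((5*49)) = ((1/59)*18)/245 = (18/59)*(1/245) = 18/14455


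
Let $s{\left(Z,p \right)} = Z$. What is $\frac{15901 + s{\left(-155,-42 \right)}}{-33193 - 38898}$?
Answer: $- \frac{15746}{72091} \approx -0.21842$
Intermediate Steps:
$\frac{15901 + s{\left(-155,-42 \right)}}{-33193 - 38898} = \frac{15901 - 155}{-33193 - 38898} = \frac{15746}{-72091} = 15746 \left(- \frac{1}{72091}\right) = - \frac{15746}{72091}$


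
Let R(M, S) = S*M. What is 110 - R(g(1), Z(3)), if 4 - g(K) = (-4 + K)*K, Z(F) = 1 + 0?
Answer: 103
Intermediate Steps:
Z(F) = 1
g(K) = 4 - K*(-4 + K) (g(K) = 4 - (-4 + K)*K = 4 - K*(-4 + K))
R(M, S) = M*S
110 - R(g(1), Z(3)) = 110 - (4 - 1*1**2 + 4*1) = 110 - (4 - 1*1 + 4) = 110 - (4 - 1 + 4) = 110 - 7 = 103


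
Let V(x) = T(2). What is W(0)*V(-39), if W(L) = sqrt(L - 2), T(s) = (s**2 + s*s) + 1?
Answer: 9*I*sqrt(2) ≈ 12.728*I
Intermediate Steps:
T(s) = 1 + 2*s**2 (T(s) = (s**2 + s**2) + 1 = 2*s**2 + 1 = 1 + 2*s**2)
V(x) = 9 (V(x) = 1 + 2*2**2 = 1 + 2*4 = 1 + 8 = 9)
W(L) = sqrt(-2 + L)
W(0)*V(-39) = sqrt(-2 + 0)*9 = sqrt(-2)*9 = (I*sqrt(2))*9 = 9*I*sqrt(2)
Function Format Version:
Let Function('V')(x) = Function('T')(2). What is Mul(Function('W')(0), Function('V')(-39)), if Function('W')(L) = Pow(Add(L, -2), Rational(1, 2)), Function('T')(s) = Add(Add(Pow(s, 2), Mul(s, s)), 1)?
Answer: Mul(9, I, Pow(2, Rational(1, 2))) ≈ Mul(12.728, I)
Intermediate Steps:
Function('T')(s) = Add(1, Mul(2, Pow(s, 2))) (Function('T')(s) = Add(Add(Pow(s, 2), Pow(s, 2)), 1) = Add(Mul(2, Pow(s, 2)), 1) = Add(1, Mul(2, Pow(s, 2))))
Function('V')(x) = 9 (Function('V')(x) = Add(1, Mul(2, Pow(2, 2))) = Add(1, Mul(2, 4)) = Add(1, 8) = 9)
Function('W')(L) = Pow(Add(-2, L), Rational(1, 2))
Mul(Function('W')(0), Function('V')(-39)) = Mul(Pow(Add(-2, 0), Rational(1, 2)), 9) = Mul(Pow(-2, Rational(1, 2)), 9) = Mul(Mul(I, Pow(2, Rational(1, 2))), 9) = Mul(9, I, Pow(2, Rational(1, 2)))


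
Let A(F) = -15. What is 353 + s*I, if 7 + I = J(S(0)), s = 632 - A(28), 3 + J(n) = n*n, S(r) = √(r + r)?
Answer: -6117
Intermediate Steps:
S(r) = √2*√r (S(r) = √(2*r) = √2*√r)
J(n) = -3 + n² (J(n) = -3 + n*n = -3 + n²)
s = 647 (s = 632 - 1*(-15) = 632 + 15 = 647)
I = -10 (I = -7 + (-3 + (√2*√0)²) = -7 + (-3 + (√2*0)²) = -7 + (-3 + 0²) = -7 + (-3 + 0) = -7 - 3 = -10)
353 + s*I = 353 + 647*(-10) = 353 - 6470 = -6117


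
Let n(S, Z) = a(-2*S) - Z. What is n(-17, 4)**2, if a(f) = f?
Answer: 900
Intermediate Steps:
n(S, Z) = -Z - 2*S (n(S, Z) = -2*S - Z = -Z - 2*S)
n(-17, 4)**2 = (-1*4 - 2*(-17))**2 = (-4 + 34)**2 = 30**2 = 900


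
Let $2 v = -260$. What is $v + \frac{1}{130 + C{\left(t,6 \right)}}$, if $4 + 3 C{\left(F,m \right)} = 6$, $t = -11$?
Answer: $- \frac{50957}{392} \approx -129.99$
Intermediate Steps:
$C{\left(F,m \right)} = \frac{2}{3}$ ($C{\left(F,m \right)} = - \frac{4}{3} + \frac{1}{3} \cdot 6 = - \frac{4}{3} + 2 = \frac{2}{3}$)
$v = -130$ ($v = \frac{1}{2} \left(-260\right) = -130$)
$v + \frac{1}{130 + C{\left(t,6 \right)}} = -130 + \frac{1}{130 + \frac{2}{3}} = -130 + \frac{1}{\frac{392}{3}} = -130 + \frac{3}{392} = - \frac{50957}{392}$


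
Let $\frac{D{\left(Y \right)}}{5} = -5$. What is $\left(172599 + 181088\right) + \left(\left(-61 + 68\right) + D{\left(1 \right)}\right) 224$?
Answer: $349655$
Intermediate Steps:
$D{\left(Y \right)} = -25$ ($D{\left(Y \right)} = 5 \left(-5\right) = -25$)
$\left(172599 + 181088\right) + \left(\left(-61 + 68\right) + D{\left(1 \right)}\right) 224 = \left(172599 + 181088\right) + \left(\left(-61 + 68\right) - 25\right) 224 = 353687 + \left(7 - 25\right) 224 = 353687 - 4032 = 349655$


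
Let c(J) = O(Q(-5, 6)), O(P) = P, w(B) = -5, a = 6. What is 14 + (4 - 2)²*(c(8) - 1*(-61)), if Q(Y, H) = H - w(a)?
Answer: 302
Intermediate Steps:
Q(Y, H) = 5 + H (Q(Y, H) = H - 1*(-5) = H + 5 = 5 + H)
c(J) = 11 (c(J) = 5 + 6 = 11)
14 + (4 - 2)²*(c(8) - 1*(-61)) = 14 + (4 - 2)²*(11 - 1*(-61)) = 14 + 2²*(11 + 61) = 14 + 4*72 = 14 + 288 = 302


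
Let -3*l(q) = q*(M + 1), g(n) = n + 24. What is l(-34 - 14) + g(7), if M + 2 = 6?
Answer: 111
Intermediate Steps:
M = 4 (M = -2 + 6 = 4)
g(n) = 24 + n
l(q) = -5*q/3 (l(q) = -q*(4 + 1)/3 = -q*5/3 = -5*q/3)
l(-34 - 14) + g(7) = -5*(-34 - 14)/3 + (24 + 7) = -5/3*(-48) + 31 = 80 + 31 = 111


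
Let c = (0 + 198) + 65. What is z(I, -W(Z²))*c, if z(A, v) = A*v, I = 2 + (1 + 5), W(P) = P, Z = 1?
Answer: -2104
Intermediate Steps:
c = 263 (c = 198 + 65 = 263)
I = 8 (I = 2 + 6 = 8)
z(I, -W(Z²))*c = (8*(-1*1²))*263 = (8*(-1*1))*263 = (8*(-1))*263 = -8*263 = -2104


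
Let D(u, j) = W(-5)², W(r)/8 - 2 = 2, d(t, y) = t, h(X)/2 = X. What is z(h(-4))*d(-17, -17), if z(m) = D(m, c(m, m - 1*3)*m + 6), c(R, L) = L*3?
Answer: -17408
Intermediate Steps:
c(R, L) = 3*L
h(X) = 2*X
W(r) = 32 (W(r) = 16 + 8*2 = 16 + 16 = 32)
D(u, j) = 1024 (D(u, j) = 32² = 1024)
z(m) = 1024
z(h(-4))*d(-17, -17) = 1024*(-17) = -17408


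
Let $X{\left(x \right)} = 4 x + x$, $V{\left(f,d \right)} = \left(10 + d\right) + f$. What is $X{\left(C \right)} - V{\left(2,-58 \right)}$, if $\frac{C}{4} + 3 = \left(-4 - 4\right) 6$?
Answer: $-974$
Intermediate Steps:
$C = -204$ ($C = -12 + 4 \left(-4 - 4\right) 6 = -12 + 4 \left(\left(-8\right) 6\right) = -12 + 4 \left(-48\right) = -12 - 192 = -204$)
$V{\left(f,d \right)} = 10 + d + f$
$X{\left(x \right)} = 5 x$
$X{\left(C \right)} - V{\left(2,-58 \right)} = 5 \left(-204\right) - \left(10 - 58 + 2\right) = -1020 - -46 = -1020 + 46 = -974$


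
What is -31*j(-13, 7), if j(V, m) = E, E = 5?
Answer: -155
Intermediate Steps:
j(V, m) = 5
-31*j(-13, 7) = -31*5 = -155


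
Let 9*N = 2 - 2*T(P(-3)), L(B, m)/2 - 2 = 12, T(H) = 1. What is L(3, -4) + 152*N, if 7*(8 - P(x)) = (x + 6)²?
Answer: 28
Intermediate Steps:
P(x) = 8 - (6 + x)²/7 (P(x) = 8 - (x + 6)²/7 = 8 - (6 + x)²/7)
L(B, m) = 28 (L(B, m) = 4 + 2*12 = 4 + 24 = 28)
N = 0 (N = (2 - 2*1)/9 = (2 - 2)/9 = (⅑)*0 = 0)
L(3, -4) + 152*N = 28 + 152*0 = 28 + 0 = 28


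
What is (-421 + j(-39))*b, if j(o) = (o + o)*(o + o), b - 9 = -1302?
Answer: -7322259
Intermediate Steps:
b = -1293 (b = 9 - 1302 = -1293)
j(o) = 4*o**2 (j(o) = (2*o)*(2*o) = 4*o**2)
(-421 + j(-39))*b = (-421 + 4*(-39)**2)*(-1293) = (-421 + 4*1521)*(-1293) = (-421 + 6084)*(-1293) = 5663*(-1293) = -7322259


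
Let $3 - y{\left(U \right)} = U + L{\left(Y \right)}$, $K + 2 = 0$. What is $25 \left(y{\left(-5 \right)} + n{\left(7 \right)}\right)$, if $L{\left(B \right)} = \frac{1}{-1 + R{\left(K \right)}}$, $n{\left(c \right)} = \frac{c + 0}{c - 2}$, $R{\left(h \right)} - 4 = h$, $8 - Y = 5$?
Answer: $210$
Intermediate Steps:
$K = -2$ ($K = -2 + 0 = -2$)
$Y = 3$ ($Y = 8 - 5 = 3$)
$R{\left(h \right)} = 4 + h$
$n{\left(c \right)} = \frac{c}{-2 + c}$
$L{\left(B \right)} = 1$ ($L{\left(B \right)} = \frac{1}{-1 + \left(4 - 2\right)} = \frac{1}{-1 + 2} = 1^{-1} = 1$)
$y{\left(U \right)} = 2 - U$ ($y{\left(U \right)} = 3 - \left(U + 1\right) = 3 - \left(1 + U\right) = 2 - U$)
$25 \left(y{\left(-5 \right)} + n{\left(7 \right)}\right) = 25 \left(\left(2 - -5\right) + \frac{7}{-2 + 7}\right) = 25 \left(\left(2 + 5\right) + \frac{7}{5}\right) = 25 \left(7 + 7 \cdot \frac{1}{5}\right) = 25 \left(7 + \frac{7}{5}\right) = 25 \cdot \frac{42}{5} = 210$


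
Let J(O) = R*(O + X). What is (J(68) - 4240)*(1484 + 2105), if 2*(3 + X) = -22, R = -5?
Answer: -16186390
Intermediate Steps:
X = -14 (X = -3 + (½)*(-22) = -3 - 11 = -14)
J(O) = 70 - 5*O (J(O) = -5*(O - 14) = -5*(-14 + O) = 70 - 5*O)
(J(68) - 4240)*(1484 + 2105) = ((70 - 5*68) - 4240)*(1484 + 2105) = ((70 - 340) - 4240)*3589 = (-270 - 4240)*3589 = -4510*3589 = -16186390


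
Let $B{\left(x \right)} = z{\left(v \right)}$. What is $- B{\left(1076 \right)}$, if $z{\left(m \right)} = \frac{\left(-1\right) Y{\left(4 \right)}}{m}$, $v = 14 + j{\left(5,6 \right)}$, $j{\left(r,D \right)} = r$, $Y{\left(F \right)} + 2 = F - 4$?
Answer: $- \frac{2}{19} \approx -0.10526$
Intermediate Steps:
$Y{\left(F \right)} = -6 + F$ ($Y{\left(F \right)} = -2 + \left(F - 4\right) = -2 + \left(-4 + F\right) = -6 + F$)
$v = 19$ ($v = 14 + 5 = 19$)
$z{\left(m \right)} = \frac{2}{m}$ ($z{\left(m \right)} = \frac{\left(-1\right) \left(-6 + 4\right)}{m} = \frac{\left(-1\right) \left(-2\right)}{m} = \frac{2}{m}$)
$B{\left(x \right)} = \frac{2}{19}$
$- B{\left(1076 \right)} = \left(-1\right) \frac{2}{19} = - \frac{2}{19}$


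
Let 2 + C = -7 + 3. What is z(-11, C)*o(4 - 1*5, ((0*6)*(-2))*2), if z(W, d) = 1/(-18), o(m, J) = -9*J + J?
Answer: 0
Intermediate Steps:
C = -6 (C = -2 + (-7 + 3) = -2 - 4 = -6)
o(m, J) = -8*J
z(W, d) = -1/18
z(-11, C)*o(4 - 1*5, ((0*6)*(-2))*2) = -(-4)*((0*6)*(-2))*2/9 = -(-4)*(0*(-2))*2/9 = -(-4)*0*2/9 = -(-4)*0/9 = -1/18*0 = 0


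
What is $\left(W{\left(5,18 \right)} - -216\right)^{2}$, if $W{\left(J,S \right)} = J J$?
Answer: $58081$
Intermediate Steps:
$W{\left(J,S \right)} = J^{2}$
$\left(W{\left(5,18 \right)} - -216\right)^{2} = \left(5^{2} - -216\right)^{2} = \left(25 + 216\right)^{2} = 241^{2} = 58081$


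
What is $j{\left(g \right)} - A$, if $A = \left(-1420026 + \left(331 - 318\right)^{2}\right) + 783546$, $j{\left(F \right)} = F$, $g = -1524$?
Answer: $634787$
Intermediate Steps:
$A = -636311$ ($A = \left(-1420026 + 13^{2}\right) + 783546 = \left(-1420026 + 169\right) + 783546 = -1419857 + 783546 = -636311$)
$j{\left(g \right)} - A = -1524 - -636311 = -1524 + 636311 = 634787$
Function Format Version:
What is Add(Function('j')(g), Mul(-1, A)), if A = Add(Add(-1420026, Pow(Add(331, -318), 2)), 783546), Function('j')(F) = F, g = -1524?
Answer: 634787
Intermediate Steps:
A = -636311 (A = Add(Add(-1420026, Pow(13, 2)), 783546) = Add(Add(-1420026, 169), 783546) = Add(-1419857, 783546) = -636311)
Add(Function('j')(g), Mul(-1, A)) = Add(-1524, Mul(-1, -636311)) = Add(-1524, 636311) = 634787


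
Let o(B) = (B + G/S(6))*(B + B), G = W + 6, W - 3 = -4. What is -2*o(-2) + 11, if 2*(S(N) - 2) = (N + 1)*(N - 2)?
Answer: -5/2 ≈ -2.5000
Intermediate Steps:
W = -1 (W = 3 - 4 = -1)
S(N) = 2 + (1 + N)*(-2 + N)/2 (S(N) = 2 + ((N + 1)*(N - 2))/2 = 2 + ((1 + N)*(-2 + N))/2 = 2 + (1 + N)*(-2 + N)/2)
G = 5 (G = -1 + 6 = 5)
o(B) = 2*B*(5/16 + B) (o(B) = (B + 5/(1 + (1/2)*6**2 - 1/2*6))*(B + B) = (B + 5/(1 + (1/2)*36 - 3))*(2*B) = (B + 5/(1 + 18 - 3))*(2*B) = (B + 5/16)*(2*B) = (5/16 + B)*(2*B) = 2*B*(5/16 + B))
-2*o(-2) + 11 = -(-2)*(5 + 16*(-2))/4 + 11 = -(-2)*(5 - 32)/4 + 11 = -(-2)*(-27)/4 + 11 = -2*27/4 + 11 = -27/2 + 11 = -5/2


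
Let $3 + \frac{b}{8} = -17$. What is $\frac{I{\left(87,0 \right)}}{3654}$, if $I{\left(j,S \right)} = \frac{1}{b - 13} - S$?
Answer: $- \frac{1}{632142} \approx -1.5819 \cdot 10^{-6}$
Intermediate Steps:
$b = -160$ ($b = -24 + 8 \left(-17\right) = -24 - 136 = -160$)
$I{\left(j,S \right)} = - \frac{1}{173} - S$ ($I{\left(j,S \right)} = \frac{1}{-160 - 13} - S = \frac{1}{-173} - S = - \frac{1}{173} - S$)
$\frac{I{\left(87,0 \right)}}{3654} = \frac{- \frac{1}{173} - 0}{3654} = \left(- \frac{1}{173} + 0\right) \frac{1}{3654} = \left(- \frac{1}{173}\right) \frac{1}{3654} = - \frac{1}{632142}$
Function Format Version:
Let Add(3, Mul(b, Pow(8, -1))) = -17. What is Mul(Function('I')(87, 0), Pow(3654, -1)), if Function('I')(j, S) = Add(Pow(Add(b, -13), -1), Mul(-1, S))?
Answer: Rational(-1, 632142) ≈ -1.5819e-6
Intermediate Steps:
b = -160 (b = Add(-24, Mul(8, -17)) = Add(-24, -136) = -160)
Function('I')(j, S) = Add(Rational(-1, 173), Mul(-1, S)) (Function('I')(j, S) = Add(Pow(Add(-160, -13), -1), Mul(-1, S)) = Add(Pow(-173, -1), Mul(-1, S)) = Add(Rational(-1, 173), Mul(-1, S)))
Mul(Function('I')(87, 0), Pow(3654, -1)) = Mul(Add(Rational(-1, 173), Mul(-1, 0)), Pow(3654, -1)) = Mul(Add(Rational(-1, 173), 0), Rational(1, 3654)) = Mul(Rational(-1, 173), Rational(1, 3654)) = Rational(-1, 632142)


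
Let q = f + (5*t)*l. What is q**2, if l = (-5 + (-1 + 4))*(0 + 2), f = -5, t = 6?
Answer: 15625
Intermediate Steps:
l = -4 (l = (-5 + 3)*2 = -2*2 = -4)
q = -125 (q = -5 + (5*6)*(-4) = -5 + 30*(-4) = -5 - 120 = -125)
q**2 = (-125)**2 = 15625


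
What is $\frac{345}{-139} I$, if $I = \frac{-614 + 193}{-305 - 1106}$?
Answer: $- \frac{145245}{196129} \approx -0.74056$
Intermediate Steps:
$I = \frac{421}{1411}$ ($I = - \frac{421}{-1411} = \left(-421\right) \left(- \frac{1}{1411}\right) = \frac{421}{1411} \approx 0.29837$)
$\frac{345}{-139} I = \frac{345}{-139} \cdot \frac{421}{1411} = 345 \left(- \frac{1}{139}\right) \frac{421}{1411} = \left(- \frac{345}{139}\right) \frac{421}{1411} = - \frac{145245}{196129}$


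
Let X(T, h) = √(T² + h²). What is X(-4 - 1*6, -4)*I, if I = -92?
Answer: -184*√29 ≈ -990.87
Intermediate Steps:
X(-4 - 1*6, -4)*I = √((-4 - 1*6)² + (-4)²)*(-92) = √((-4 - 6)² + 16)*(-92) = √((-10)² + 16)*(-92) = √(100 + 16)*(-92) = √116*(-92) = (2*√29)*(-92) = -184*√29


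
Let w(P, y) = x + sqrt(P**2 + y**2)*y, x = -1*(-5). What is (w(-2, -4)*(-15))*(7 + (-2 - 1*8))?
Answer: 225 - 360*sqrt(5) ≈ -579.98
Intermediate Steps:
x = 5
w(P, y) = 5 + y*sqrt(P**2 + y**2) (w(P, y) = 5 + sqrt(P**2 + y**2)*y = 5 + y*sqrt(P**2 + y**2))
(w(-2, -4)*(-15))*(7 + (-2 - 1*8)) = ((5 - 4*sqrt((-2)**2 + (-4)**2))*(-15))*(7 + (-2 - 1*8)) = ((5 - 4*sqrt(4 + 16))*(-15))*(7 + (-2 - 8)) = ((5 - 8*sqrt(5))*(-15))*(7 - 10) = ((5 - 8*sqrt(5))*(-15))*(-3) = (-75 + 120*sqrt(5))*(-3) = 225 - 360*sqrt(5)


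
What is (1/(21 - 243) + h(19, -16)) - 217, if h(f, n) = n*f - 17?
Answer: -119437/222 ≈ -538.00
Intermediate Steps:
h(f, n) = -17 + f*n (h(f, n) = f*n - 17 = -17 + f*n)
(1/(21 - 243) + h(19, -16)) - 217 = (1/(21 - 243) + (-17 + 19*(-16))) - 217 = (1/(-222) + (-17 - 304)) - 217 = (-1/222 - 321) - 217 = -71263/222 - 217 = -119437/222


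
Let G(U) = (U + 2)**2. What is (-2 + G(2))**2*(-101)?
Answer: -19796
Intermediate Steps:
G(U) = (2 + U)**2
(-2 + G(2))**2*(-101) = (-2 + (2 + 2)**2)**2*(-101) = (-2 + 4**2)**2*(-101) = (-2 + 16)**2*(-101) = 14**2*(-101) = 196*(-101) = -19796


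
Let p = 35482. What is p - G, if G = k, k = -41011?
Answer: 76493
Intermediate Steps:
G = -41011
p - G = 35482 - 1*(-41011) = 35482 + 41011 = 76493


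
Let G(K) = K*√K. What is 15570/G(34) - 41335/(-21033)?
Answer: 41335/21033 + 7785*√34/578 ≈ 80.501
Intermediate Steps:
G(K) = K^(3/2)
15570/G(34) - 41335/(-21033) = 15570/(34^(3/2)) - 41335/(-21033) = 15570/((34*√34)) - 41335*(-1/21033) = 15570*(√34/1156) + 41335/21033 = 7785*√34/578 + 41335/21033 = 41335/21033 + 7785*√34/578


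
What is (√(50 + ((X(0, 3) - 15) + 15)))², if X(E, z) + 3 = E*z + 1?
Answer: 48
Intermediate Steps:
X(E, z) = -2 + E*z (X(E, z) = -3 + (E*z + 1) = -3 + (1 + E*z) = -2 + E*z)
(√(50 + ((X(0, 3) - 15) + 15)))² = (√(50 + (((-2 + 0*3) - 15) + 15)))² = (√(50 + (((-2 + 0) - 15) + 15)))² = (√(50 + ((-2 - 15) + 15)))² = (√(50 + (-17 + 15)))² = (√(50 - 2))² = (√48)² = (4*√3)² = 48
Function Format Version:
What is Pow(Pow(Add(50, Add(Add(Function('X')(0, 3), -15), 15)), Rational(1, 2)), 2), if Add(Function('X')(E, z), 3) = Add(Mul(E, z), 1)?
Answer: 48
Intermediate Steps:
Function('X')(E, z) = Add(-2, Mul(E, z)) (Function('X')(E, z) = Add(-3, Add(Mul(E, z), 1)) = Add(-3, Add(1, Mul(E, z))) = Add(-2, Mul(E, z)))
Pow(Pow(Add(50, Add(Add(Function('X')(0, 3), -15), 15)), Rational(1, 2)), 2) = Pow(Pow(Add(50, Add(Add(Add(-2, Mul(0, 3)), -15), 15)), Rational(1, 2)), 2) = Pow(Pow(Add(50, Add(Add(Add(-2, 0), -15), 15)), Rational(1, 2)), 2) = Pow(Pow(Add(50, Add(Add(-2, -15), 15)), Rational(1, 2)), 2) = Pow(Pow(Add(50, Add(-17, 15)), Rational(1, 2)), 2) = Pow(Pow(Add(50, -2), Rational(1, 2)), 2) = Pow(Pow(48, Rational(1, 2)), 2) = Pow(Mul(4, Pow(3, Rational(1, 2))), 2) = 48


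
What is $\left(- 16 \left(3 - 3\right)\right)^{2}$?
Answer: $0$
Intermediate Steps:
$\left(- 16 \left(3 - 3\right)\right)^{2} = \left(\left(-16\right) 0\right)^{2} = 0^{2} = 0$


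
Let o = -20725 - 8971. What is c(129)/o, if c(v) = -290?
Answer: 5/512 ≈ 0.0097656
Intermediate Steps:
o = -29696
c(129)/o = -290/(-29696) = -290*(-1/29696) = 5/512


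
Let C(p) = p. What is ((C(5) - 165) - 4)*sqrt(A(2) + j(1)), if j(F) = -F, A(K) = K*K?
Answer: -164*sqrt(3) ≈ -284.06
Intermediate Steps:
A(K) = K**2
((C(5) - 165) - 4)*sqrt(A(2) + j(1)) = ((5 - 165) - 4)*sqrt(2**2 - 1*1) = (-160 - 4)*sqrt(4 - 1) = -164*sqrt(3)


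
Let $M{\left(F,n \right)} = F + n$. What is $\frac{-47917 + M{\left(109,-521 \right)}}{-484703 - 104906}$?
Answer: $\frac{48329}{589609} \approx 0.081968$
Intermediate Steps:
$\frac{-47917 + M{\left(109,-521 \right)}}{-484703 - 104906} = \frac{-47917 + \left(109 - 521\right)}{-484703 - 104906} = \frac{-47917 - 412}{-589609} = \left(-48329\right) \left(- \frac{1}{589609}\right) = \frac{48329}{589609}$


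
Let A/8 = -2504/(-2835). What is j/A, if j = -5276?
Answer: -3739365/5008 ≈ -746.68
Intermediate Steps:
A = 20032/2835 (A = 8*(-2504/(-2835)) = 8*(-2504*(-1/2835)) = 8*(2504/2835) = 20032/2835 ≈ 7.0660)
j/A = -5276/20032/2835 = -5276*2835/20032 = -3739365/5008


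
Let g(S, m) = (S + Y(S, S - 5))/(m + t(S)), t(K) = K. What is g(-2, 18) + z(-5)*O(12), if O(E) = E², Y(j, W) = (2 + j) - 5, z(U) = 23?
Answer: 52985/16 ≈ 3311.6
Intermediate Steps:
Y(j, W) = -3 + j
g(S, m) = (-3 + 2*S)/(S + m) (g(S, m) = (S + (-3 + S))/(m + S) = (-3 + 2*S)/(S + m))
g(-2, 18) + z(-5)*O(12) = (-3 + 2*(-2))/(-2 + 18) + 23*12² = (-3 - 4)/16 + 23*144 = (1/16)*(-7) + 3312 = -7/16 + 3312 = 52985/16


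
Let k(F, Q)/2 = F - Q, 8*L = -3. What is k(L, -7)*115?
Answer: 6095/4 ≈ 1523.8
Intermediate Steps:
L = -3/8 (L = (⅛)*(-3) = -3/8 ≈ -0.37500)
k(F, Q) = -2*Q + 2*F (k(F, Q) = 2*(F - Q) = -2*Q + 2*F)
k(L, -7)*115 = (-2*(-7) + 2*(-3/8))*115 = (14 - ¾)*115 = (53/4)*115 = 6095/4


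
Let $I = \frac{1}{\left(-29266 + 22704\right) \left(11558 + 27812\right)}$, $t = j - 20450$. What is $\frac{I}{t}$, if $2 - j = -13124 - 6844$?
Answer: $\frac{1}{124006051200} \approx 8.0641 \cdot 10^{-12}$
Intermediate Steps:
$j = 19970$ ($j = 2 - \left(-13124 - 6844\right) = 2 - -19968 = 2 + 19968 = 19970$)
$t = -480$ ($t = 19970 - 20450 = -480$)
$I = - \frac{1}{258345940}$ ($I = \frac{1}{\left(-6562\right) 39370} = \frac{1}{-258345940} = - \frac{1}{258345940} \approx -3.8708 \cdot 10^{-9}$)
$\frac{I}{t} = - \frac{1}{258345940 \left(-480\right)} = \left(- \frac{1}{258345940}\right) \left(- \frac{1}{480}\right) = \frac{1}{124006051200}$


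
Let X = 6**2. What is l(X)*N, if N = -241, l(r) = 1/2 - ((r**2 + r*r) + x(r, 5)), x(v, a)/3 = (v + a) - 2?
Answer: 1305497/2 ≈ 6.5275e+5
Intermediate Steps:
x(v, a) = -6 + 3*a + 3*v (x(v, a) = 3*((v + a) - 2) = 3*((a + v) - 2) = 3*(-2 + a + v) = -6 + 3*a + 3*v)
X = 36
l(r) = -17/2 - 3*r - 2*r**2 (l(r) = 1/2 - ((r**2 + r*r) + (-6 + 3*5 + 3*r)) = 1/2 - ((r**2 + r**2) + (-6 + 15 + 3*r)) = 1/2 - (2*r**2 + (9 + 3*r)) = 1/2 - (9 + 2*r**2 + 3*r) = 1/2 + (-9 - 3*r - 2*r**2) = -17/2 - 3*r - 2*r**2)
l(X)*N = (-17/2 - 3*36 - 2*36**2)*(-241) = (-17/2 - 108 - 2*1296)*(-241) = (-17/2 - 108 - 2592)*(-241) = -5417/2*(-241) = 1305497/2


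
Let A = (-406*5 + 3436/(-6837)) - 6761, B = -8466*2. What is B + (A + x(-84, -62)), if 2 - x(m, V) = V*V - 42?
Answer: -201852187/6837 ≈ -29524.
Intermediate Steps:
x(m, V) = 44 - V² (x(m, V) = 2 - (V*V - 42) = 2 - (V² - 42) = 2 - (-42 + V²) = 2 + (42 - V²) = 44 - V²)
B = -16932
A = -60107503/6837 (A = (-2030 + 3436*(-1/6837)) - 6761 = (-2030 - 3436/6837) - 6761 = -13882546/6837 - 6761 = -60107503/6837 ≈ -8791.5)
B + (A + x(-84, -62)) = -16932 + (-60107503/6837 + (44 - 1*(-62)²)) = -16932 + (-60107503/6837 + (44 - 1*3844)) = -16932 + (-60107503/6837 + (44 - 3844)) = -16932 + (-60107503/6837 - 3800) = -16932 - 86088103/6837 = -201852187/6837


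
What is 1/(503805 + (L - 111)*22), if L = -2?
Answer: 1/501319 ≈ 1.9947e-6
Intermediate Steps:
1/(503805 + (L - 111)*22) = 1/(503805 + (-2 - 111)*22) = 1/(503805 - 113*22) = 1/(503805 - 2486) = 1/501319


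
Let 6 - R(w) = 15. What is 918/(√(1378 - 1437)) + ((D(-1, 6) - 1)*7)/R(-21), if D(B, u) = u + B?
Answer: -28/9 - 918*I*√59/59 ≈ -3.1111 - 119.51*I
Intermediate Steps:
R(w) = -9 (R(w) = 6 - 1*15 = 6 - 15 = -9)
D(B, u) = B + u
918/(√(1378 - 1437)) + ((D(-1, 6) - 1)*7)/R(-21) = 918/(√(1378 - 1437)) + (((-1 + 6) - 1)*7)/(-9) = 918/(√(-59)) + ((5 - 1)*7)*(-⅑) = 918/((I*√59)) + (4*7)*(-⅑) = 918*(-I*√59/59) + 28*(-⅑) = -918*I*√59/59 - 28/9 = -28/9 - 918*I*√59/59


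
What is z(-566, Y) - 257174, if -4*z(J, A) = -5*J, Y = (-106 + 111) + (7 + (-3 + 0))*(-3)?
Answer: -515763/2 ≈ -2.5788e+5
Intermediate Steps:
Y = -7 (Y = 5 + (7 - 3)*(-3) = 5 + 4*(-3) = 5 - 12 = -7)
z(J, A) = 5*J/4 (z(J, A) = -(-5)*J/4 = 5*J/4)
z(-566, Y) - 257174 = (5/4)*(-566) - 257174 = -1415/2 - 257174 = -515763/2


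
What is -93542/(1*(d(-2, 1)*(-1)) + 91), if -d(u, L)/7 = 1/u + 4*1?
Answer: -187084/231 ≈ -809.89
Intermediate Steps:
d(u, L) = -28 - 7/u (d(u, L) = -7*(1/u + 4*1) = -7*(1/u + 4) = -7*(4 + 1/u) = -28 - 7/u)
-93542/(1*(d(-2, 1)*(-1)) + 91) = -93542/(1*((-28 - 7/(-2))*(-1)) + 91) = -93542/(1*((-28 - 7*(-1/2))*(-1)) + 91) = -93542/(1*((-28 + 7/2)*(-1)) + 91) = -93542/(1*(-49/2*(-1)) + 91) = -93542/(1*(49/2) + 91) = -93542/(49/2 + 91) = -93542/231/2 = -93542*2/231 = -187084/231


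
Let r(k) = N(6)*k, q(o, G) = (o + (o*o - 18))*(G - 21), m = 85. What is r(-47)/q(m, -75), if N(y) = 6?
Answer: 47/116672 ≈ 0.00040284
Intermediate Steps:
q(o, G) = (-21 + G)*(-18 + o + o²) (q(o, G) = (o + (o² - 18))*(-21 + G) = (o + (-18 + o²))*(-21 + G) = (-18 + o + o²)*(-21 + G) = (-21 + G)*(-18 + o + o²))
r(k) = 6*k
r(-47)/q(m, -75) = (6*(-47))/(378 - 21*85 - 21*85² - 18*(-75) - 75*85 - 75*85²) = -282/(378 - 1785 - 21*7225 + 1350 - 6375 - 75*7225) = -282/(378 - 1785 - 151725 + 1350 - 6375 - 541875) = -282/(-700032) = -282*(-1/700032) = 47/116672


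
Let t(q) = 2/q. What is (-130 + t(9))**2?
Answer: 1364224/81 ≈ 16842.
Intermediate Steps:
(-130 + t(9))**2 = (-130 + 2/9)**2 = (-1168/9)**2 = 1364224/81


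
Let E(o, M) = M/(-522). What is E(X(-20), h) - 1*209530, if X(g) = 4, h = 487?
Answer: -109375147/522 ≈ -2.0953e+5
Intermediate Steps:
E(o, M) = -M/522 (E(o, M) = M*(-1/522) = -M/522)
E(X(-20), h) - 1*209530 = -1/522*487 - 1*209530 = -487/522 - 209530 = -109375147/522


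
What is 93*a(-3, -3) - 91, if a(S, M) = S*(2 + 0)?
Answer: -649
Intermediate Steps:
a(S, M) = 2*S (a(S, M) = S*2 = 2*S)
93*a(-3, -3) - 91 = 93*(2*(-3)) - 91 = 93*(-6) - 91 = -558 - 91 = -649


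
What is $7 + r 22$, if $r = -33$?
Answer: $-719$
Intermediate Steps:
$7 + r 22 = 7 - 726 = -719$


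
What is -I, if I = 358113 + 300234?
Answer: -658347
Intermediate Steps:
I = 658347
-I = -1*658347 = -658347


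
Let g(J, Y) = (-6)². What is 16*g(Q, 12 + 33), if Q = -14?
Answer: 576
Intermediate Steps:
g(J, Y) = 36
16*g(Q, 12 + 33) = 16*36 = 576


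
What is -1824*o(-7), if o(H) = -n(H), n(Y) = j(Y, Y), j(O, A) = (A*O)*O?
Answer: -625632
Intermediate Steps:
j(O, A) = A*O²
n(Y) = Y³ (n(Y) = Y*Y² = Y³)
o(H) = -H³
-1824*o(-7) = -(-1824)*(-7)³ = -(-1824)*(-343) = -1824*343 = -625632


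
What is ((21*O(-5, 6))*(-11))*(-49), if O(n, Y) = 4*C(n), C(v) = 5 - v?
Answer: 452760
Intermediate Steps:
O(n, Y) = 20 - 4*n (O(n, Y) = 4*(5 - n) = 20 - 4*n)
((21*O(-5, 6))*(-11))*(-49) = ((21*(20 - 4*(-5)))*(-11))*(-49) = ((21*(20 + 20))*(-11))*(-49) = ((21*40)*(-11))*(-49) = (840*(-11))*(-49) = -9240*(-49) = 452760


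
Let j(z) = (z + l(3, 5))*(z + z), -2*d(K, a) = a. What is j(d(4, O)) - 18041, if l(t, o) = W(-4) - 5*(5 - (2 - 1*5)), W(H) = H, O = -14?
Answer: -18559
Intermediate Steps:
d(K, a) = -a/2
l(t, o) = -44 (l(t, o) = -4 - 5*(5 - (2 - 1*5)) = -4 - 5*(5 - (2 - 5)) = -4 - 5*(5 - 1*(-3)) = -4 - 5*(5 + 3) = -4 - 5*8 = -4 - 40 = -44)
j(z) = 2*z*(-44 + z) (j(z) = (z - 44)*(z + z) = (-44 + z)*(2*z) = 2*z*(-44 + z))
j(d(4, O)) - 18041 = 2*(-½*(-14))*(-44 - ½*(-14)) - 18041 = 2*7*(-44 + 7) - 18041 = 2*7*(-37) - 18041 = -518 - 18041 = -18559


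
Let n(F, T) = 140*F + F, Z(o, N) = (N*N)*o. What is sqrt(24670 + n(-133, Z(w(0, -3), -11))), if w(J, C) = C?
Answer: sqrt(5917) ≈ 76.922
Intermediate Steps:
Z(o, N) = o*N**2 (Z(o, N) = N**2*o = o*N**2)
n(F, T) = 141*F
sqrt(24670 + n(-133, Z(w(0, -3), -11))) = sqrt(24670 + 141*(-133)) = sqrt(24670 - 18753) = sqrt(5917)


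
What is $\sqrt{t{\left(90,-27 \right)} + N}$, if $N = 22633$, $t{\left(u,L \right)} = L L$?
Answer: $\sqrt{23362} \approx 152.85$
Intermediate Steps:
$t{\left(u,L \right)} = L^{2}$
$\sqrt{t{\left(90,-27 \right)} + N} = \sqrt{\left(-27\right)^{2} + 22633} = \sqrt{729 + 22633} = \sqrt{23362}$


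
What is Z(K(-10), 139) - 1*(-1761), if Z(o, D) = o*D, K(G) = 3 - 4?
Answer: 1622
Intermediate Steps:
K(G) = -1
Z(o, D) = D*o
Z(K(-10), 139) - 1*(-1761) = 139*(-1) - 1*(-1761) = -139 + 1761 = 1622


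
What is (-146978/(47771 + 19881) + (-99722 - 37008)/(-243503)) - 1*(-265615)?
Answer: 168291263644691/633594806 ≈ 2.6561e+5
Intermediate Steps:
(-146978/(47771 + 19881) + (-99722 - 37008)/(-243503)) - 1*(-265615) = (-146978/67652 - 136730*(-1/243503)) + 265615 = (-146978*1/67652 + 136730/243503) + 265615 = (-5653/2602 + 136730/243503) + 265615 = -1020750999/633594806 + 265615 = 168291263644691/633594806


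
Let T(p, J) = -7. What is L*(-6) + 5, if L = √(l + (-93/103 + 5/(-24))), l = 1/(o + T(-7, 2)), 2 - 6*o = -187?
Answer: 5 - I*√80129262/1442 ≈ 5.0 - 6.2077*I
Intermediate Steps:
o = 63/2 (o = ⅓ - ⅙*(-187) = ⅓ + 187/6 = 63/2 ≈ 31.500)
l = 2/49 (l = 1/(63/2 - 7) = 1/(49/2) = 2/49 ≈ 0.040816)
L = I*√80129262/8652 (L = √(2/49 + (-93/103 + 5/(-24))) = √(2/49 + (-93*1/103 + 5*(-1/24))) = √(2/49 + (-93/103 - 5/24)) = √(2/49 - 2747/2472) = √(-129659/121128) = I*√80129262/8652 ≈ 1.0346*I)
L*(-6) + 5 = (I*√80129262/8652)*(-6) + 5 = -I*√80129262/1442 + 5 = 5 - I*√80129262/1442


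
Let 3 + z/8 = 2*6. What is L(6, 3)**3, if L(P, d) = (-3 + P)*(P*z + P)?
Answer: 2268747144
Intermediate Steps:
z = 72 (z = -24 + 8*(2*6) = -24 + 8*12 = -24 + 96 = 72)
L(P, d) = 73*P*(-3 + P) (L(P, d) = (-3 + P)*(P*72 + P) = (-3 + P)*(72*P + P) = (-3 + P)*(73*P) = 73*P*(-3 + P))
L(6, 3)**3 = (73*6*(-3 + 6))**3 = (73*6*3)**3 = 1314**3 = 2268747144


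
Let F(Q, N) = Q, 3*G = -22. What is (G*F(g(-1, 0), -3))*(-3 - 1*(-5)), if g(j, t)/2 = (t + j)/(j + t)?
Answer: -88/3 ≈ -29.333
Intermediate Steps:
G = -22/3 (G = (⅓)*(-22) = -22/3 ≈ -7.3333)
g(j, t) = 2 (g(j, t) = 2*((t + j)/(j + t)) = 2*((j + t)/(j + t)) = 2*1 = 2)
(G*F(g(-1, 0), -3))*(-3 - 1*(-5)) = (-22/3*2)*(-3 - 1*(-5)) = -44*(-3 + 5)/3 = -44/3*2 = -88/3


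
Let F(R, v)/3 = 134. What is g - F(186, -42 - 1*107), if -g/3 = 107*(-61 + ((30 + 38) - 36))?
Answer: 8907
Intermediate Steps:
F(R, v) = 402 (F(R, v) = 3*134 = 402)
g = 9309 (g = -321*(-61 + ((30 + 38) - 36)) = -321*(-61 + (68 - 36)) = -321*(-61 + 32) = -321*(-29) = -3*(-3103) = 9309)
g - F(186, -42 - 1*107) = 9309 - 1*402 = 9309 - 402 = 8907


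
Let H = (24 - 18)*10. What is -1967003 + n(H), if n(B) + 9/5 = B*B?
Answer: -9817024/5 ≈ -1.9634e+6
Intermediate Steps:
H = 60 (H = 6*10 = 60)
n(B) = -9/5 + B**2 (n(B) = -9/5 + B*B = -9/5 + B**2)
-1967003 + n(H) = -1967003 + (-9/5 + 60**2) = -1967003 + (-9/5 + 3600) = -1967003 + 17991/5 = -9817024/5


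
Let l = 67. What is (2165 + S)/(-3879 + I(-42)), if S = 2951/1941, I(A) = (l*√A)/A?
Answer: -228368460096/408880326917 + 281749472*I*√42/1226640980751 ≈ -0.55852 + 0.0014886*I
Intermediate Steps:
I(A) = 67/√A (I(A) = (67*√A)/A = 67/√A)
S = 2951/1941 (S = 2951*(1/1941) = 2951/1941 ≈ 1.5203)
(2165 + S)/(-3879 + I(-42)) = (2165 + 2951/1941)/(-3879 + 67/√(-42)) = 4205216/(1941*(-3879 + 67*(-I*√42/42))) = 4205216/(1941*(-3879 - 67*I*√42/42))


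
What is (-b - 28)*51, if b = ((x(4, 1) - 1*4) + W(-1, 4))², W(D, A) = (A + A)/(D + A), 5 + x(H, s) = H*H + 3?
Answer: -28832/3 ≈ -9610.7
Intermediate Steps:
x(H, s) = -2 + H² (x(H, s) = -5 + (H*H + 3) = -5 + (H² + 3) = -5 + (3 + H²) = -2 + H²)
W(D, A) = 2*A/(A + D) (W(D, A) = (2*A)/(A + D) = 2*A/(A + D))
b = 1444/9 (b = (((-2 + 4²) - 1*4) + 2*4/(4 - 1))² = (((-2 + 16) - 4) + 2*4/3)² = ((14 - 4) + 2*4*(⅓))² = (10 + 8/3)² = (38/3)² = 1444/9 ≈ 160.44)
(-b - 28)*51 = (-1*1444/9 - 28)*51 = (-1444/9 - 28)*51 = -1696/9*51 = -28832/3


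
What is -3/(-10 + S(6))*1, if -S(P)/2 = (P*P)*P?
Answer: 3/442 ≈ 0.0067873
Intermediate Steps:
S(P) = -2*P³ (S(P) = -2*P*P*P = -2*P²*P = -2*P³)
-3/(-10 + S(6))*1 = -3/(-10 - 2*6³)*1 = -3/(-10 - 2*216)*1 = -3/(-10 - 432)*1 = -3/(-442)*1 = -3*(-1/442)*1 = (3/442)*1 = 3/442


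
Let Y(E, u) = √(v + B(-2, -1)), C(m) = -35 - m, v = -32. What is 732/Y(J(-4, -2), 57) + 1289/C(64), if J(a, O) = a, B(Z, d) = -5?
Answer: -1289/99 - 732*I*√37/37 ≈ -13.02 - 120.34*I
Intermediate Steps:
Y(E, u) = I*√37 (Y(E, u) = √(-32 - 5) = √(-37) = I*√37)
732/Y(J(-4, -2), 57) + 1289/C(64) = 732/((I*√37)) + 1289/(-35 - 1*64) = 732*(-I*√37/37) + 1289/(-35 - 64) = -732*I*√37/37 + 1289/(-99) = -732*I*√37/37 + 1289*(-1/99) = -732*I*√37/37 - 1289/99 = -1289/99 - 732*I*√37/37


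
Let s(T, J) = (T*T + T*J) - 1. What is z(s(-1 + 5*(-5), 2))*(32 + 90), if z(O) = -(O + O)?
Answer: -152012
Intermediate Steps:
s(T, J) = -1 + T**2 + J*T (s(T, J) = (T**2 + J*T) - 1 = -1 + T**2 + J*T)
z(O) = -2*O
z(s(-1 + 5*(-5), 2))*(32 + 90) = (-2*(-1 + (-1 + 5*(-5))**2 + 2*(-1 + 5*(-5))))*(32 + 90) = -2*(-1 + (-1 - 25)**2 + 2*(-1 - 25))*122 = -2*(-1 + (-26)**2 + 2*(-26))*122 = -2*(-1 + 676 - 52)*122 = -2*623*122 = -1246*122 = -152012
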